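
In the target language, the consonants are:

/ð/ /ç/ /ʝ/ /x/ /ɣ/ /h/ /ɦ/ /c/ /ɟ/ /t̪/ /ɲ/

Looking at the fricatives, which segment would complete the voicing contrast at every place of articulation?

Voiceless: /ç/ (palatal), /x/ (velar), /h/ (glottal).
Voiced: /ð/ (dental), /ʝ/ (palatal), /ɣ/ (velar), /ɦ/ (glottal).
The dental row has no voiceless member, so the gap is the voiceless dental fricative /θ/.

/θ/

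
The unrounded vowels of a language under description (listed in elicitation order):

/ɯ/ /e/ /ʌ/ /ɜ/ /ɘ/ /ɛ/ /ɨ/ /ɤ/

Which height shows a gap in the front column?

height            front     central   back    
high              —         ɨ         ɯ       
high-mid          e         ɘ         ɤ       
low-mid           ɛ         ɜ         ʌ       
Every height has a front member except high, where /i/ would be expected.

high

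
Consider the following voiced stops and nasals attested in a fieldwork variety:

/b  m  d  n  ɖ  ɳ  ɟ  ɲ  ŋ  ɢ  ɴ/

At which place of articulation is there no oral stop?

velar

Oral stop: /b/ (bilabial), /d/ (alveolar), /ɖ/ (retroflex), /ɟ/ (palatal), /ɢ/ (uvular).
Nasal: /m/ (bilabial), /n/ (alveolar), /ɳ/ (retroflex), /ɲ/ (palatal), /ŋ/ (velar), /ɴ/ (uvular).
Every place of articulation has an oral stop member except velar, where /ɡ/ would be expected.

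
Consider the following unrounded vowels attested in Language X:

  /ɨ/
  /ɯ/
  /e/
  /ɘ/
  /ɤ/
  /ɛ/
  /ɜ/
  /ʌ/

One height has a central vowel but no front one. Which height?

high

height            front     central   back    
high              —         ɨ         ɯ       
high-mid          e         ɘ         ɤ       
low-mid           ɛ         ɜ         ʌ       
Every height has a front member except high, where /i/ would be expected.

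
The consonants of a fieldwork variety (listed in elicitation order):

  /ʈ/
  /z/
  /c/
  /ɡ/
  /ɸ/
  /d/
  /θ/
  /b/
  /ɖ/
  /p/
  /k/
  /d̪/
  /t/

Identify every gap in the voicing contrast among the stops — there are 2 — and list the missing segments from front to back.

/t̪/, /ɟ/

place of articulation  voiceless  voiced  
bilabial          p         b       
dental            —         d̪      
alveolar          t         d       
retroflex         ʈ         ɖ       
palatal           c         —       
velar             k         ɡ       
Gaps, from front to back: dental lacks voiceless (/t̪/); palatal lacks voiced (/ɟ/).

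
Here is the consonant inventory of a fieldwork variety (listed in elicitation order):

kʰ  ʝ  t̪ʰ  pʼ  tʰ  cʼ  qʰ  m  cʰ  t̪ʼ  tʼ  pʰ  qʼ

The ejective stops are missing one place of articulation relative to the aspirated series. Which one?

velar

Aspirated: /pʰ/ (bilabial), /t̪ʰ/ (dental), /tʰ/ (alveolar), /cʰ/ (palatal), /kʰ/ (velar), /qʰ/ (uvular).
Ejective: /pʼ/ (bilabial), /t̪ʼ/ (dental), /tʼ/ (alveolar), /cʼ/ (palatal), /qʼ/ (uvular).
Every place of articulation has an ejective member except velar, where /kʼ/ would be expected.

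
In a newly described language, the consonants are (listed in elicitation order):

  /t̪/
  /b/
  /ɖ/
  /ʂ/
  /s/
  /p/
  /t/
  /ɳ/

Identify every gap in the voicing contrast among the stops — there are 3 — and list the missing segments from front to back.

/d̪/, /d/, /ʈ/

bilabial: voiceless /p/, voiced /b/.
dental: voiceless /t̪/, voiced —.
alveolar: voiceless /t/, voiced —.
retroflex: voiceless —, voiced /ɖ/.
Gaps, from front to back: dental lacks voiced (/d̪/); alveolar lacks voiced (/d/); retroflex lacks voiceless (/ʈ/).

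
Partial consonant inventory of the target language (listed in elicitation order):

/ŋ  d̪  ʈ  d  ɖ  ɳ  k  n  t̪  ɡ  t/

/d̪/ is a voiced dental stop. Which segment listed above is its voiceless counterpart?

The voiceless counterpart is a voiceless dental stop — in this inventory, /t̪/.

/t̪/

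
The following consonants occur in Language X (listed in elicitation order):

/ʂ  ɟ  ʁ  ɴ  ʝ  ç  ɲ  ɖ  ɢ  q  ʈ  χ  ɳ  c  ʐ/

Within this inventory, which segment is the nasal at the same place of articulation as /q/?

/ɴ/

/q/ is a voiceless uvular stop.
The nasal at the same place is an uvular nasal — in this inventory, /ɴ/.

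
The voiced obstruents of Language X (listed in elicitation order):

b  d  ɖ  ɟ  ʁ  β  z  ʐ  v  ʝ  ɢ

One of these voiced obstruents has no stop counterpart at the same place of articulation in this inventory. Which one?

Bilabial: /b/ ~ /β/
Alveolar: /d/ ~ /z/
Retroflex: /ɖ/ ~ /ʐ/
Palatal: /ɟ/ ~ /ʝ/
Uvular: /ɢ/ ~ /ʁ/
Labiodental: only /v/ (fricative); no stop partner.
So /v/ is the unpaired segment.

/v/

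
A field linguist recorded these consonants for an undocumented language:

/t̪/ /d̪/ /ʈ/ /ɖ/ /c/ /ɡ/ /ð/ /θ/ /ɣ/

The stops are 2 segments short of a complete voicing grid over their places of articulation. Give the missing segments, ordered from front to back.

place of articulation  voiceless  voiced  
dental            t̪        d̪      
retroflex         ʈ         ɖ       
palatal           c         —       
velar             —         ɡ       
Gaps, from front to back: palatal lacks voiced (/ɟ/); velar lacks voiceless (/k/).

/ɟ/, /k/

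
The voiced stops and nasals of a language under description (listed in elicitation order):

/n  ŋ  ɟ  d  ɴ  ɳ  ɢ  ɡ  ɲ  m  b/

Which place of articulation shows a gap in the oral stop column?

retroflex

bilabial: oral stop /b/, nasal /m/.
alveolar: oral stop /d/, nasal /n/.
retroflex: oral stop —, nasal /ɳ/.
palatal: oral stop /ɟ/, nasal /ɲ/.
velar: oral stop /ɡ/, nasal /ŋ/.
uvular: oral stop /ɢ/, nasal /ɴ/.
Every place of articulation has an oral stop member except retroflex, where /ɖ/ would be expected.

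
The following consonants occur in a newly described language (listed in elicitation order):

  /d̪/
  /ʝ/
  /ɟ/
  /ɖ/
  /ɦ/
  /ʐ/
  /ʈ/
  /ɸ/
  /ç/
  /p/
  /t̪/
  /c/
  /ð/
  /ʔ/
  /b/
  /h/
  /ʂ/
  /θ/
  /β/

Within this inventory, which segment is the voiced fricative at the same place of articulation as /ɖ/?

/ɖ/ is a voiced retroflex stop.
The voiced fricative at the same place is a voiced retroflex fricative — in this inventory, /ʐ/.

/ʐ/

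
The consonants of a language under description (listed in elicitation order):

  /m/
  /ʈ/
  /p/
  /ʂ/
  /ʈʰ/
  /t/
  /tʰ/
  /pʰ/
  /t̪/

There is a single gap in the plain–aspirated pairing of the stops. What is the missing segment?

Plain: /p/ (bilabial), /t̪/ (dental), /t/ (alveolar), /ʈ/ (retroflex).
Aspirated: /pʰ/ (bilabial), /tʰ/ (alveolar), /ʈʰ/ (retroflex).
The dental row has no aspirated member, so the gap is the aspirated dental stop /t̪ʰ/.

/t̪ʰ/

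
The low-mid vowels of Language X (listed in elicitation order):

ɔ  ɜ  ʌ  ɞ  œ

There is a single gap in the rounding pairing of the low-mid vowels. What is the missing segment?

/ɛ/

backness          unrounded  rounded 
front             —         œ       
central           ɜ         ɞ       
back              ʌ         ɔ       
The front row has no unrounded member, so the gap is the front unrounded vowel /ɛ/.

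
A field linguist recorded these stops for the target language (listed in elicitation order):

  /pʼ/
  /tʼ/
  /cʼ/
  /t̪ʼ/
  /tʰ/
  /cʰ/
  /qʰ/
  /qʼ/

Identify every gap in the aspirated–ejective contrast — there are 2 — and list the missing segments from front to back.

/pʰ/, /t̪ʰ/

bilabial: aspirated —, ejective /pʼ/.
dental: aspirated —, ejective /t̪ʼ/.
alveolar: aspirated /tʰ/, ejective /tʼ/.
palatal: aspirated /cʰ/, ejective /cʼ/.
uvular: aspirated /qʰ/, ejective /qʼ/.
Gaps, from front to back: bilabial lacks aspirated (/pʰ/); dental lacks aspirated (/t̪ʰ/).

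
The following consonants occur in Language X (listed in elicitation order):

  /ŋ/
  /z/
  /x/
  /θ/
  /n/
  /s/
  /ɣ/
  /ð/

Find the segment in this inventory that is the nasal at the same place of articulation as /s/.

/n/

/s/ is a voiceless alveolar fricative.
The nasal at the same place is an alveolar nasal — in this inventory, /n/.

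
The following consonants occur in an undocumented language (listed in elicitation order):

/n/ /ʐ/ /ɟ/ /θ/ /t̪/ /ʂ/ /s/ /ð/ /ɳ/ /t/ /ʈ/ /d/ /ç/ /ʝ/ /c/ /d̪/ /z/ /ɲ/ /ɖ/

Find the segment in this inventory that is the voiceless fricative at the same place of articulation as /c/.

/c/ is a voiceless palatal stop.
The voiceless fricative at the same place is a voiceless palatal fricative — in this inventory, /ç/.

/ç/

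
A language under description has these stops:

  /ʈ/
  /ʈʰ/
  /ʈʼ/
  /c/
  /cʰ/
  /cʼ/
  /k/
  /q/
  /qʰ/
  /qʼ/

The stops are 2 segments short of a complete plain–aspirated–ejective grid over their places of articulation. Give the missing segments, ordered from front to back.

/kʰ/, /kʼ/

Plain: /ʈ/ (retroflex), /c/ (palatal), /k/ (velar), /q/ (uvular).
Aspirated: /ʈʰ/ (retroflex), /cʰ/ (palatal), /qʰ/ (uvular).
Ejective: /ʈʼ/ (retroflex), /cʼ/ (palatal), /qʼ/ (uvular).
Gaps, from front to back: velar lacks aspirated (/kʰ/); velar lacks ejective (/kʼ/).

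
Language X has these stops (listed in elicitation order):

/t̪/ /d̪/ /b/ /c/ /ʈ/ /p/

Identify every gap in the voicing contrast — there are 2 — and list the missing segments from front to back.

/ɖ/, /ɟ/

bilabial: voiceless /p/, voiced /b/.
dental: voiceless /t̪/, voiced /d̪/.
retroflex: voiceless /ʈ/, voiced —.
palatal: voiceless /c/, voiced —.
Gaps, from front to back: retroflex lacks voiced (/ɖ/); palatal lacks voiced (/ɟ/).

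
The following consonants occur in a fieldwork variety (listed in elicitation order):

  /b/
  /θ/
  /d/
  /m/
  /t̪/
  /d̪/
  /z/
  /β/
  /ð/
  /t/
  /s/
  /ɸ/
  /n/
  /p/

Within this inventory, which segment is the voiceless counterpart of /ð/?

/θ/

/ð/ is a voiced dental fricative.
The voiceless counterpart is a voiceless dental fricative — in this inventory, /θ/.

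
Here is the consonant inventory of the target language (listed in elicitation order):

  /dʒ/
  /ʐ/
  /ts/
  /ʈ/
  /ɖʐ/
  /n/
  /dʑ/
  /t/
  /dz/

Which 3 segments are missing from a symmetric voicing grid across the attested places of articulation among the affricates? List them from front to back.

place of articulation  voiceless  voiced  
alveolar          ts        dz      
postalveolar      —         dʒ      
retroflex         —         ɖʐ      
alveolo-palatal   —         dʑ      
Gaps, from front to back: postalveolar lacks voiceless (/tʃ/); retroflex lacks voiceless (/ʈʂ/); alveolo-palatal lacks voiceless (/tɕ/).

/tʃ/, /ʈʂ/, /tɕ/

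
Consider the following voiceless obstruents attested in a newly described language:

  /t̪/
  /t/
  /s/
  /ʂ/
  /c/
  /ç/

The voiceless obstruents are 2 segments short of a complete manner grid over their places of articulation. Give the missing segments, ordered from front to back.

/θ/, /ʈ/

place of articulation  stop      fricative
dental            t̪        —       
alveolar          t         s       
retroflex         —         ʂ       
palatal           c         ç       
Gaps, from front to back: dental lacks fricative (/θ/); retroflex lacks stop (/ʈ/).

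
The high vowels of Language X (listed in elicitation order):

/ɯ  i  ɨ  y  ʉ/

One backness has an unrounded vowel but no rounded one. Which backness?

backness          unrounded  rounded 
front             i         y       
central           ɨ         ʉ       
back              ɯ         —       
Every backness has a rounded member except back, where /u/ would be expected.

back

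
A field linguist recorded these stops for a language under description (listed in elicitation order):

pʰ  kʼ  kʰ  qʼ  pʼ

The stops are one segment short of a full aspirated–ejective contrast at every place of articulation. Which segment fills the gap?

place of articulation  aspirated  ejective
bilabial          pʰ        pʼ      
velar             kʰ        kʼ      
uvular            —         qʼ      
The uvular row has no aspirated member, so the gap is the aspirated uvular stop /qʰ/.

/qʰ/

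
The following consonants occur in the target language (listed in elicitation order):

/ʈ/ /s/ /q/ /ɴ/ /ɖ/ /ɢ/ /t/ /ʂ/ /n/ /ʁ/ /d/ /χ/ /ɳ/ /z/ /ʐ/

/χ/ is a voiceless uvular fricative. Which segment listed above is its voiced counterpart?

/ʁ/

The voiced counterpart is a voiced uvular fricative — in this inventory, /ʁ/.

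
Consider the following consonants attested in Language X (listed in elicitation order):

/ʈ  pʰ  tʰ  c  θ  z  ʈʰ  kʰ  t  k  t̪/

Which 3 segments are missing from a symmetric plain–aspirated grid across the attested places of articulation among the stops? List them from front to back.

Plain: /t̪/ (dental), /t/ (alveolar), /ʈ/ (retroflex), /c/ (palatal), /k/ (velar).
Aspirated: /pʰ/ (bilabial), /tʰ/ (alveolar), /ʈʰ/ (retroflex), /kʰ/ (velar).
Gaps, from front to back: bilabial lacks plain (/p/); dental lacks aspirated (/t̪ʰ/); palatal lacks aspirated (/cʰ/).

/p/, /t̪ʰ/, /cʰ/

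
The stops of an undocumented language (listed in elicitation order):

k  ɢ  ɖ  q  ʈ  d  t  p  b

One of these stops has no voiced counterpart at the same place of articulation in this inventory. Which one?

/k/

Bilabial: /p/ ~ /b/
Alveolar: /t/ ~ /d/
Retroflex: /ʈ/ ~ /ɖ/
Uvular: /q/ ~ /ɢ/
Velar: only /k/ (voiceless); no voiced partner.
So /k/ is the unpaired segment.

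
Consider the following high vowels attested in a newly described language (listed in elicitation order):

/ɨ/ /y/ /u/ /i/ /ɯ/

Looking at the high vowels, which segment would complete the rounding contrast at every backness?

/ʉ/

Unrounded: /i/ (front), /ɨ/ (central), /ɯ/ (back).
Rounded: /y/ (front), /u/ (back).
The central row has no rounded member, so the gap is the central rounded vowel /ʉ/.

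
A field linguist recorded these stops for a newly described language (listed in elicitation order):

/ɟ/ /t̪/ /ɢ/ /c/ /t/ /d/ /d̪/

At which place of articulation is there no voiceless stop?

uvular

place of articulation  voiceless  voiced  
dental            t̪        d̪      
alveolar          t         d       
palatal           c         ɟ       
uvular            —         ɢ       
Every place of articulation has a voiceless member except uvular, where /q/ would be expected.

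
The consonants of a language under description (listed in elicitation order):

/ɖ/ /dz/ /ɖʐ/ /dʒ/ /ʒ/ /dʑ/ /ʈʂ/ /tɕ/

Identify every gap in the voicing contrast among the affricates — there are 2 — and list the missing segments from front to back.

/ts/, /tʃ/

place of articulation  voiceless  voiced  
alveolar          —         dz      
postalveolar      —         dʒ      
retroflex         ʈʂ        ɖʐ      
alveolo-palatal   tɕ        dʑ      
Gaps, from front to back: alveolar lacks voiceless (/ts/); postalveolar lacks voiceless (/tʃ/).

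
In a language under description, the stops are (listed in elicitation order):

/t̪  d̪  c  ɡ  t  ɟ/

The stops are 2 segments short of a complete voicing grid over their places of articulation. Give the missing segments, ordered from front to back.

/d/, /k/

dental: voiceless /t̪/, voiced /d̪/.
alveolar: voiceless /t/, voiced —.
palatal: voiceless /c/, voiced /ɟ/.
velar: voiceless —, voiced /ɡ/.
Gaps, from front to back: alveolar lacks voiced (/d/); velar lacks voiceless (/k/).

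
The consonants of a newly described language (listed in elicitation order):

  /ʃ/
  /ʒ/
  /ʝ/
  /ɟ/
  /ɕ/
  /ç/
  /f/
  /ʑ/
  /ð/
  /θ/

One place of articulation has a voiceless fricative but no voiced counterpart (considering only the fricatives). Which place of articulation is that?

labiodental: voiceless /f/, voiced —.
dental: voiceless /θ/, voiced /ð/.
postalveolar: voiceless /ʃ/, voiced /ʒ/.
alveolo-palatal: voiceless /ɕ/, voiced /ʑ/.
palatal: voiceless /ç/, voiced /ʝ/.
Every place of articulation has a voiced member except labiodental, where /v/ would be expected.

labiodental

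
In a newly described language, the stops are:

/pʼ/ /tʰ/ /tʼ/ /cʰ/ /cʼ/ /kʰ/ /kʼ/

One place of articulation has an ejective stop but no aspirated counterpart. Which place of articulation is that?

place of articulation  aspirated  ejective
bilabial          —         pʼ      
alveolar          tʰ        tʼ      
palatal           cʰ        cʼ      
velar             kʰ        kʼ      
Every place of articulation has an aspirated member except bilabial, where /pʰ/ would be expected.

bilabial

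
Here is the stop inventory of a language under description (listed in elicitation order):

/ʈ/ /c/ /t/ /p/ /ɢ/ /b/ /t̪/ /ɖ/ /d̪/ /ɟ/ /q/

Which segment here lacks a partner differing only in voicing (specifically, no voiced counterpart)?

/t/

Bilabial: /p/ ~ /b/
Dental: /t̪/ ~ /d̪/
Retroflex: /ʈ/ ~ /ɖ/
Palatal: /c/ ~ /ɟ/
Uvular: /q/ ~ /ɢ/
Alveolar: only /t/ (voiceless); no voiced partner.
So /t/ is the unpaired segment.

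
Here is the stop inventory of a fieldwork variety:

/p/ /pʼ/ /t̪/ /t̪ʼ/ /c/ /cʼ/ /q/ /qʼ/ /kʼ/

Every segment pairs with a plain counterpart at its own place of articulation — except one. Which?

Bilabial: /p/ ~ /pʼ/
Dental: /t̪/ ~ /t̪ʼ/
Palatal: /c/ ~ /cʼ/
Uvular: /q/ ~ /qʼ/
Velar: only /kʼ/ (ejective); no plain partner.
So /kʼ/ is the unpaired segment.

/kʼ/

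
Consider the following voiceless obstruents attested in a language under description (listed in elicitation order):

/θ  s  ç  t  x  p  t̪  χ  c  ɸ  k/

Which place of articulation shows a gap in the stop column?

uvular

bilabial: stop /p/, fricative /ɸ/.
dental: stop /t̪/, fricative /θ/.
alveolar: stop /t/, fricative /s/.
palatal: stop /c/, fricative /ç/.
velar: stop /k/, fricative /x/.
uvular: stop —, fricative /χ/.
Every place of articulation has a stop member except uvular, where /q/ would be expected.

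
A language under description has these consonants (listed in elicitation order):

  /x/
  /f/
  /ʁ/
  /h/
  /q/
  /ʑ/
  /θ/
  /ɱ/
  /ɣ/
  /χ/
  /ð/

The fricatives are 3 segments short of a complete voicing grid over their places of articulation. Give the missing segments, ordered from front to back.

/v/, /ɕ/, /ɦ/

labiodental: voiceless /f/, voiced —.
dental: voiceless /θ/, voiced /ð/.
alveolo-palatal: voiceless —, voiced /ʑ/.
velar: voiceless /x/, voiced /ɣ/.
uvular: voiceless /χ/, voiced /ʁ/.
glottal: voiceless /h/, voiced —.
Gaps, from front to back: labiodental lacks voiced (/v/); alveolo-palatal lacks voiceless (/ɕ/); glottal lacks voiced (/ɦ/).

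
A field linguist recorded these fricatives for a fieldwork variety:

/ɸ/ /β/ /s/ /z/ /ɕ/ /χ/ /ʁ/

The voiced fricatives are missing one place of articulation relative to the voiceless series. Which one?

bilabial: voiceless /ɸ/, voiced /β/.
alveolar: voiceless /s/, voiced /z/.
alveolo-palatal: voiceless /ɕ/, voiced —.
uvular: voiceless /χ/, voiced /ʁ/.
Every place of articulation has a voiced member except alveolo-palatal, where /ʑ/ would be expected.

alveolo-palatal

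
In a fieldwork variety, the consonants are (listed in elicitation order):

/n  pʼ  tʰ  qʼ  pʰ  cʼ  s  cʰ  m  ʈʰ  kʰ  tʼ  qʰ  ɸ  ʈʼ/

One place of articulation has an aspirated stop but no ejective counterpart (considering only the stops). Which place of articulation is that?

velar

bilabial: aspirated /pʰ/, ejective /pʼ/.
alveolar: aspirated /tʰ/, ejective /tʼ/.
retroflex: aspirated /ʈʰ/, ejective /ʈʼ/.
palatal: aspirated /cʰ/, ejective /cʼ/.
velar: aspirated /kʰ/, ejective —.
uvular: aspirated /qʰ/, ejective /qʼ/.
Every place of articulation has an ejective member except velar, where /kʼ/ would be expected.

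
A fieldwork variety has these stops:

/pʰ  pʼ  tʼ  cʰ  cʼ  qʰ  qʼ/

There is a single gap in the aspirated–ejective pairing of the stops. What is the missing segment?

Aspirated: /pʰ/ (bilabial), /cʰ/ (palatal), /qʰ/ (uvular).
Ejective: /pʼ/ (bilabial), /tʼ/ (alveolar), /cʼ/ (palatal), /qʼ/ (uvular).
The alveolar row has no aspirated member, so the gap is the aspirated alveolar stop /tʰ/.

/tʰ/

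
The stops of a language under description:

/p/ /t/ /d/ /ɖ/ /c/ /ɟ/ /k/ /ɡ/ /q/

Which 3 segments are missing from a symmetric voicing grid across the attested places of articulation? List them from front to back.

place of articulation  voiceless  voiced  
bilabial          p         —       
alveolar          t         d       
retroflex         —         ɖ       
palatal           c         ɟ       
velar             k         ɡ       
uvular            q         —       
Gaps, from front to back: bilabial lacks voiced (/b/); retroflex lacks voiceless (/ʈ/); uvular lacks voiced (/ɢ/).

/b/, /ʈ/, /ɢ/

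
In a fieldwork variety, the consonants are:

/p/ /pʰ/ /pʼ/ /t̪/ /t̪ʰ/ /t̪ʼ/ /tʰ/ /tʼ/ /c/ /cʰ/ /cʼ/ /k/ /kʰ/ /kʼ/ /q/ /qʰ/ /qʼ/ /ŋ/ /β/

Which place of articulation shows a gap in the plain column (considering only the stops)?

bilabial: plain /p/, aspirated /pʰ/, ejective /pʼ/.
dental: plain /t̪/, aspirated /t̪ʰ/, ejective /t̪ʼ/.
alveolar: plain —, aspirated /tʰ/, ejective /tʼ/.
palatal: plain /c/, aspirated /cʰ/, ejective /cʼ/.
velar: plain /k/, aspirated /kʰ/, ejective /kʼ/.
uvular: plain /q/, aspirated /qʰ/, ejective /qʼ/.
Every place of articulation has a plain member except alveolar, where /t/ would be expected.

alveolar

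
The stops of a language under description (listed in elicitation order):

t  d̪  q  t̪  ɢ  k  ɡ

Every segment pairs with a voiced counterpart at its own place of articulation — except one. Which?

Dental: /t̪/ ~ /d̪/
Velar: /k/ ~ /ɡ/
Uvular: /q/ ~ /ɢ/
Alveolar: only /t/ (voiceless); no voiced partner.
So /t/ is the unpaired segment.

/t/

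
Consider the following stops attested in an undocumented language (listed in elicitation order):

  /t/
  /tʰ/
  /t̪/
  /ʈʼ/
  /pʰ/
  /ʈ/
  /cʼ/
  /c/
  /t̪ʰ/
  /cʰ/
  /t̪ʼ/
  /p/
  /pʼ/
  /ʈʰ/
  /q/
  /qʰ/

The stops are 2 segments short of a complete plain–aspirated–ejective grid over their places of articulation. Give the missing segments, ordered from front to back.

place of articulation  plain     aspirated  ejective
bilabial          p         pʰ        pʼ      
dental            t̪        t̪ʰ       t̪ʼ     
alveolar          t         tʰ        —       
retroflex         ʈ         ʈʰ        ʈʼ      
palatal           c         cʰ        cʼ      
uvular            q         qʰ        —       
Gaps, from front to back: alveolar lacks ejective (/tʼ/); uvular lacks ejective (/qʼ/).

/tʼ/, /qʼ/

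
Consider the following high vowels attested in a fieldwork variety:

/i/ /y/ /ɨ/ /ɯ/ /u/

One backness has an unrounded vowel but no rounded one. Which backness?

central

Unrounded: /i/ (front), /ɨ/ (central), /ɯ/ (back).
Rounded: /y/ (front), /u/ (back).
Every backness has a rounded member except central, where /ʉ/ would be expected.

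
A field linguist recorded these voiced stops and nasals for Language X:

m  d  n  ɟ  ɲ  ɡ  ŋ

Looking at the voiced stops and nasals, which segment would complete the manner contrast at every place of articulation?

/b/

Oral stop: /d/ (alveolar), /ɟ/ (palatal), /ɡ/ (velar).
Nasal: /m/ (bilabial), /n/ (alveolar), /ɲ/ (palatal), /ŋ/ (velar).
The bilabial row has no oral stop member, so the gap is the bilabial oral stop /b/.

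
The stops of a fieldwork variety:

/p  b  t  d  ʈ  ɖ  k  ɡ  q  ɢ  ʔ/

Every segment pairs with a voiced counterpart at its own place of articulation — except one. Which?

Bilabial: /p/ ~ /b/
Alveolar: /t/ ~ /d/
Retroflex: /ʈ/ ~ /ɖ/
Velar: /k/ ~ /ɡ/
Uvular: /q/ ~ /ɢ/
Glottal: only /ʔ/ (voiceless); no voiced partner.
So /ʔ/ is the unpaired segment.

/ʔ/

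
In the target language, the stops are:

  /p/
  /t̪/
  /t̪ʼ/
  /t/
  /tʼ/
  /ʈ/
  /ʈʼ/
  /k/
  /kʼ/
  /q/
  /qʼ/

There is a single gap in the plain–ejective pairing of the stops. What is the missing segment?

/pʼ/

place of articulation  plain     ejective
bilabial          p         —       
dental            t̪        t̪ʼ     
alveolar          t         tʼ      
retroflex         ʈ         ʈʼ      
velar             k         kʼ      
uvular            q         qʼ      
The bilabial row has no ejective member, so the gap is the ejective bilabial stop /pʼ/.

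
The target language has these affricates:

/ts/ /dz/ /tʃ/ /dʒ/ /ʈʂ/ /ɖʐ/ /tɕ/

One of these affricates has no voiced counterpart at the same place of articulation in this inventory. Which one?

Alveolar: /ts/ ~ /dz/
Postalveolar: /tʃ/ ~ /dʒ/
Retroflex: /ʈʂ/ ~ /ɖʐ/
Alveolo-palatal: only /tɕ/ (voiceless); no voiced partner.
So /tɕ/ is the unpaired segment.

/tɕ/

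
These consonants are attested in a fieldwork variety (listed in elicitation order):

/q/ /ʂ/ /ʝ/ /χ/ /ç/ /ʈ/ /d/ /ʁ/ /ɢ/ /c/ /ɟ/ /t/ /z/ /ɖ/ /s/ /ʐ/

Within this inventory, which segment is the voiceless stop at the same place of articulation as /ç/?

/ç/ is a voiceless palatal fricative.
The voiceless stop at the same place is a voiceless palatal stop — in this inventory, /c/.

/c/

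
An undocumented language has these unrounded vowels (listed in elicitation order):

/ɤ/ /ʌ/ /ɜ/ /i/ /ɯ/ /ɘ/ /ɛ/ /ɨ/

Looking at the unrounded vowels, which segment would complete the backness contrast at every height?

Front: /i/ (high), /ɛ/ (low-mid).
Central: /ɨ/ (high), /ɘ/ (high-mid), /ɜ/ (low-mid).
Back: /ɯ/ (high), /ɤ/ (high-mid), /ʌ/ (low-mid).
The high-mid row has no front member, so the gap is the high-mid front unrounded vowel /e/.

/e/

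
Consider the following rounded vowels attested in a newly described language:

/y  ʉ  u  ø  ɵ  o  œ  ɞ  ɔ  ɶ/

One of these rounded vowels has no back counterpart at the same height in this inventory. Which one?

/ɶ/

High: /y/ ~ /ʉ/ ~ /u/
High-mid: /ø/ ~ /ɵ/ ~ /o/
Low-mid: /œ/ ~ /ɞ/ ~ /ɔ/
Low: only /ɶ/ (front); no back partner.
So /ɶ/ is the unpaired segment.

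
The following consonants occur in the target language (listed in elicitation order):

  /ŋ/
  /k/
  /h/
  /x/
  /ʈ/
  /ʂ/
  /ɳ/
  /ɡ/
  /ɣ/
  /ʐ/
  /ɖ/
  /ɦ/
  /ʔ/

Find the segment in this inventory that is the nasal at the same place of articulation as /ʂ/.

/ɳ/

/ʂ/ is a voiceless retroflex fricative.
The nasal at the same place is a retroflex nasal — in this inventory, /ɳ/.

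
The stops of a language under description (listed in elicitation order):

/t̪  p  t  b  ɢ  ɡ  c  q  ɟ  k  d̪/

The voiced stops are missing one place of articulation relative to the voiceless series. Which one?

bilabial: voiceless /p/, voiced /b/.
dental: voiceless /t̪/, voiced /d̪/.
alveolar: voiceless /t/, voiced —.
palatal: voiceless /c/, voiced /ɟ/.
velar: voiceless /k/, voiced /ɡ/.
uvular: voiceless /q/, voiced /ɢ/.
Every place of articulation has a voiced member except alveolar, where /d/ would be expected.

alveolar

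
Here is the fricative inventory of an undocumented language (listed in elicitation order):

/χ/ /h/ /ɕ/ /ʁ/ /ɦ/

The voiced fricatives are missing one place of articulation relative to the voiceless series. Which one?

alveolo-palatal

alveolo-palatal: voiceless /ɕ/, voiced —.
uvular: voiceless /χ/, voiced /ʁ/.
glottal: voiceless /h/, voiced /ɦ/.
Every place of articulation has a voiced member except alveolo-palatal, where /ʑ/ would be expected.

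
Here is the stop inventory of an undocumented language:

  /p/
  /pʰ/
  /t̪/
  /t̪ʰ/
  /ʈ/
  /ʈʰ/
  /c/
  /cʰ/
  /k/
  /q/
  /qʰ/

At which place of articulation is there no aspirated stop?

velar

bilabial: plain /p/, aspirated /pʰ/.
dental: plain /t̪/, aspirated /t̪ʰ/.
retroflex: plain /ʈ/, aspirated /ʈʰ/.
palatal: plain /c/, aspirated /cʰ/.
velar: plain /k/, aspirated —.
uvular: plain /q/, aspirated /qʰ/.
Every place of articulation has an aspirated member except velar, where /kʰ/ would be expected.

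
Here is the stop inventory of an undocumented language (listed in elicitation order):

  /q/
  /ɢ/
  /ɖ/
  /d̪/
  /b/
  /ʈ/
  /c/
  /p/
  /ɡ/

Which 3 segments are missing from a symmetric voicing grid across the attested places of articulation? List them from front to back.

/t̪/, /ɟ/, /k/

bilabial: voiceless /p/, voiced /b/.
dental: voiceless —, voiced /d̪/.
retroflex: voiceless /ʈ/, voiced /ɖ/.
palatal: voiceless /c/, voiced —.
velar: voiceless —, voiced /ɡ/.
uvular: voiceless /q/, voiced /ɢ/.
Gaps, from front to back: dental lacks voiceless (/t̪/); palatal lacks voiced (/ɟ/); velar lacks voiceless (/k/).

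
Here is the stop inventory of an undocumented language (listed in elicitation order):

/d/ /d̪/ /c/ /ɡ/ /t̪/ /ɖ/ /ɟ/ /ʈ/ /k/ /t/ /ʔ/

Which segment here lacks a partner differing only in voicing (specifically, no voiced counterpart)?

Dental: /t̪/ ~ /d̪/
Alveolar: /t/ ~ /d/
Retroflex: /ʈ/ ~ /ɖ/
Palatal: /c/ ~ /ɟ/
Velar: /k/ ~ /ɡ/
Glottal: only /ʔ/ (voiceless); no voiced partner.
So /ʔ/ is the unpaired segment.

/ʔ/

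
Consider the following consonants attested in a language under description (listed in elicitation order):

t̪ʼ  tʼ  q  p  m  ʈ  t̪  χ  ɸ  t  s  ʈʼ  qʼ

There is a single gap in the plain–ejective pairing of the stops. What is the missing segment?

/pʼ/

Plain: /p/ (bilabial), /t̪/ (dental), /t/ (alveolar), /ʈ/ (retroflex), /q/ (uvular).
Ejective: /t̪ʼ/ (dental), /tʼ/ (alveolar), /ʈʼ/ (retroflex), /qʼ/ (uvular).
The bilabial row has no ejective member, so the gap is the ejective bilabial stop /pʼ/.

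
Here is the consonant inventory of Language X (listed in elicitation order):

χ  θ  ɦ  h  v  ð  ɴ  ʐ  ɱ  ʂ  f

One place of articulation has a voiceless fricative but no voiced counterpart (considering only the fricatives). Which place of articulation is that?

uvular

labiodental: voiceless /f/, voiced /v/.
dental: voiceless /θ/, voiced /ð/.
retroflex: voiceless /ʂ/, voiced /ʐ/.
uvular: voiceless /χ/, voiced —.
glottal: voiceless /h/, voiced /ɦ/.
Every place of articulation has a voiced member except uvular, where /ʁ/ would be expected.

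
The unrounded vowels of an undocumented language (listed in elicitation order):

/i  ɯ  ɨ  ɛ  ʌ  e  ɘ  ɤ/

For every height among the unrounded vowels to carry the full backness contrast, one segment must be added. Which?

/ɜ/

height            front     central   back    
high              i         ɨ         ɯ       
high-mid          e         ɘ         ɤ       
low-mid           ɛ         —         ʌ       
The low-mid row has no central member, so the gap is the low-mid central unrounded vowel /ɜ/.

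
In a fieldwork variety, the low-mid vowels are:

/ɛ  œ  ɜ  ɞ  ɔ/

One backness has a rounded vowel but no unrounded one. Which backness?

back

Unrounded: /ɛ/ (front), /ɜ/ (central).
Rounded: /œ/ (front), /ɞ/ (central), /ɔ/ (back).
Every backness has an unrounded member except back, where /ʌ/ would be expected.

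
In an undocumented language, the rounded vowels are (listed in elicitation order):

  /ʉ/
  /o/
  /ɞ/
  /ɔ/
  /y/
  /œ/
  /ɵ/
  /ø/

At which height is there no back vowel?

Front: /y/ (high), /ø/ (high-mid), /œ/ (low-mid).
Central: /ʉ/ (high), /ɵ/ (high-mid), /ɞ/ (low-mid).
Back: /o/ (high-mid), /ɔ/ (low-mid).
Every height has a back member except high, where /u/ would be expected.

high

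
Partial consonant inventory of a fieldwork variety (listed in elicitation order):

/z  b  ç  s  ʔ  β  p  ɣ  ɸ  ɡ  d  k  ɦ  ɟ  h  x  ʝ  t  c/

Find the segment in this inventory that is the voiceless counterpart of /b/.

/p/

/b/ is a voiced bilabial stop.
The voiceless counterpart is a voiceless bilabial stop — in this inventory, /p/.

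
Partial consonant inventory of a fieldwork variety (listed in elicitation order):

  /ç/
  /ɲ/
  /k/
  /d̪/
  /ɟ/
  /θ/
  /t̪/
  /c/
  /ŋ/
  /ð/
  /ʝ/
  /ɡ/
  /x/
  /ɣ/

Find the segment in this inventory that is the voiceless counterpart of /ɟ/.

/c/

/ɟ/ is a voiced palatal stop.
The voiceless counterpart is a voiceless palatal stop — in this inventory, /c/.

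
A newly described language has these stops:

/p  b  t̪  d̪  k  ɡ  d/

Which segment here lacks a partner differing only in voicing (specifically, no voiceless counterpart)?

/d/

Bilabial: /p/ ~ /b/
Dental: /t̪/ ~ /d̪/
Velar: /k/ ~ /ɡ/
Alveolar: only /d/ (voiced); no voiceless partner.
So /d/ is the unpaired segment.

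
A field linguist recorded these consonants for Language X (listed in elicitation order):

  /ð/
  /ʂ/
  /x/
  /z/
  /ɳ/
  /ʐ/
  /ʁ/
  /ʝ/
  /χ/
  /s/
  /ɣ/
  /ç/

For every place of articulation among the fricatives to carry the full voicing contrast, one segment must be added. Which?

dental: voiceless —, voiced /ð/.
alveolar: voiceless /s/, voiced /z/.
retroflex: voiceless /ʂ/, voiced /ʐ/.
palatal: voiceless /ç/, voiced /ʝ/.
velar: voiceless /x/, voiced /ɣ/.
uvular: voiceless /χ/, voiced /ʁ/.
The dental row has no voiceless member, so the gap is the voiceless dental fricative /θ/.

/θ/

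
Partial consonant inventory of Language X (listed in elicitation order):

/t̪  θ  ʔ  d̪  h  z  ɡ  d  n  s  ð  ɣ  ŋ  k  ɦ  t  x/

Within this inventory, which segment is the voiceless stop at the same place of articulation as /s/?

/t/

/s/ is a voiceless alveolar fricative.
The voiceless stop at the same place is a voiceless alveolar stop — in this inventory, /t/.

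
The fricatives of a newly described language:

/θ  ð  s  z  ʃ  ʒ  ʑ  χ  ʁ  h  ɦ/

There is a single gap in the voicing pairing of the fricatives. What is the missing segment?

Voiceless: /θ/ (dental), /s/ (alveolar), /ʃ/ (postalveolar), /χ/ (uvular), /h/ (glottal).
Voiced: /ð/ (dental), /z/ (alveolar), /ʒ/ (postalveolar), /ʑ/ (alveolo-palatal), /ʁ/ (uvular), /ɦ/ (glottal).
The alveolo-palatal row has no voiceless member, so the gap is the voiceless alveolo-palatal fricative /ɕ/.

/ɕ/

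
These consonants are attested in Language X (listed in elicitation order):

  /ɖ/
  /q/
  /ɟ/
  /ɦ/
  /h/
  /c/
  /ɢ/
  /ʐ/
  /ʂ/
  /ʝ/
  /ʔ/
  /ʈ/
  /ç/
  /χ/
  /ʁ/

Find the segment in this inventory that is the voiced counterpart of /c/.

/c/ is a voiceless palatal stop.
The voiced counterpart is a voiced palatal stop — in this inventory, /ɟ/.

/ɟ/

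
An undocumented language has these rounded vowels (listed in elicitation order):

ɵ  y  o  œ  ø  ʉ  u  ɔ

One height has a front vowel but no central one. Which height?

high: front /y/, central /ʉ/, back /u/.
high-mid: front /ø/, central /ɵ/, back /o/.
low-mid: front /œ/, central —, back /ɔ/.
Every height has a central member except low-mid, where /ɞ/ would be expected.

low-mid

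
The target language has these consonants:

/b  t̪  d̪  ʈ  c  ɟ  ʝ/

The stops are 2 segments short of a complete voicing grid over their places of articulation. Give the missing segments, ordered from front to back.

/p/, /ɖ/

bilabial: voiceless —, voiced /b/.
dental: voiceless /t̪/, voiced /d̪/.
retroflex: voiceless /ʈ/, voiced —.
palatal: voiceless /c/, voiced /ɟ/.
Gaps, from front to back: bilabial lacks voiceless (/p/); retroflex lacks voiced (/ɖ/).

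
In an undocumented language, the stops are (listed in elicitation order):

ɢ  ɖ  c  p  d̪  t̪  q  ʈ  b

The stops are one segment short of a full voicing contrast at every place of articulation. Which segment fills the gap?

/ɟ/

bilabial: voiceless /p/, voiced /b/.
dental: voiceless /t̪/, voiced /d̪/.
retroflex: voiceless /ʈ/, voiced /ɖ/.
palatal: voiceless /c/, voiced —.
uvular: voiceless /q/, voiced /ɢ/.
The palatal row has no voiced member, so the gap is the voiced palatal stop /ɟ/.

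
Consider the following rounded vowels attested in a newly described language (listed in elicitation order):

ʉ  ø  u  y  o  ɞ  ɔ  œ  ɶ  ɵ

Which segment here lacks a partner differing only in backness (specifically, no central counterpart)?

/ɶ/

High: /y/ ~ /ʉ/ ~ /u/
High-mid: /ø/ ~ /ɵ/ ~ /o/
Low-mid: /œ/ ~ /ɞ/ ~ /ɔ/
Low: only /ɶ/ (front); no central partner.
So /ɶ/ is the unpaired segment.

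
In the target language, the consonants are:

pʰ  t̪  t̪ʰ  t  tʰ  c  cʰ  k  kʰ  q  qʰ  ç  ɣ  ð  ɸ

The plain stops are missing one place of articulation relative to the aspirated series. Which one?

bilabial: plain —, aspirated /pʰ/.
dental: plain /t̪/, aspirated /t̪ʰ/.
alveolar: plain /t/, aspirated /tʰ/.
palatal: plain /c/, aspirated /cʰ/.
velar: plain /k/, aspirated /kʰ/.
uvular: plain /q/, aspirated /qʰ/.
Every place of articulation has a plain member except bilabial, where /p/ would be expected.

bilabial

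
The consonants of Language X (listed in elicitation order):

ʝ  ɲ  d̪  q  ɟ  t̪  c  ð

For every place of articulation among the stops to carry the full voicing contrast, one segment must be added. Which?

/ɢ/

place of articulation  voiceless  voiced  
dental            t̪        d̪      
palatal           c         ɟ       
uvular            q         —       
The uvular row has no voiced member, so the gap is the voiced uvular stop /ɢ/.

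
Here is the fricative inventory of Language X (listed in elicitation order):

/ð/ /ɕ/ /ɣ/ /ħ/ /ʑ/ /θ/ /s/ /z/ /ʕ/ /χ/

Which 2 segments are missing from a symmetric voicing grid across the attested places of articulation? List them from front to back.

/x/, /ʁ/

dental: voiceless /θ/, voiced /ð/.
alveolar: voiceless /s/, voiced /z/.
alveolo-palatal: voiceless /ɕ/, voiced /ʑ/.
velar: voiceless —, voiced /ɣ/.
uvular: voiceless /χ/, voiced —.
pharyngeal: voiceless /ħ/, voiced /ʕ/.
Gaps, from front to back: velar lacks voiceless (/x/); uvular lacks voiced (/ʁ/).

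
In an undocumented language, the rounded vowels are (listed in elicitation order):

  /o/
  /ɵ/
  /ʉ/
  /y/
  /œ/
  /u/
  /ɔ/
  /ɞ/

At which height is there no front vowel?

height            front     central   back    
high              y         ʉ         u       
high-mid          —         ɵ         o       
low-mid           œ         ɞ         ɔ       
Every height has a front member except high-mid, where /ø/ would be expected.

high-mid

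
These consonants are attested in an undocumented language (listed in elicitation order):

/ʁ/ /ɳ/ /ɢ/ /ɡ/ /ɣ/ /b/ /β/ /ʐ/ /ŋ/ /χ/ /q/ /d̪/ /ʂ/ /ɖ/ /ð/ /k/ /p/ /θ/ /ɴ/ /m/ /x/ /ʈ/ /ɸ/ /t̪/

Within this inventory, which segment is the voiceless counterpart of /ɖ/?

/ɖ/ is a voiced retroflex stop.
The voiceless counterpart is a voiceless retroflex stop — in this inventory, /ʈ/.

/ʈ/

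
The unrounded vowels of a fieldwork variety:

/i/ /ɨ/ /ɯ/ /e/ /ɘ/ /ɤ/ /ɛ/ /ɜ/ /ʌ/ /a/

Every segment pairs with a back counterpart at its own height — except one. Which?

/a/

High: /i/ ~ /ɨ/ ~ /ɯ/
High-mid: /e/ ~ /ɘ/ ~ /ɤ/
Low-mid: /ɛ/ ~ /ɜ/ ~ /ʌ/
Low: only /a/ (front); no back partner.
So /a/ is the unpaired segment.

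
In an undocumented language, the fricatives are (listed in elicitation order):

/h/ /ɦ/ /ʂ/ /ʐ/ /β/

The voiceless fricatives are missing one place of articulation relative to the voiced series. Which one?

bilabial

place of articulation  voiceless  voiced  
bilabial          —         β       
retroflex         ʂ         ʐ       
glottal           h         ɦ       
Every place of articulation has a voiceless member except bilabial, where /ɸ/ would be expected.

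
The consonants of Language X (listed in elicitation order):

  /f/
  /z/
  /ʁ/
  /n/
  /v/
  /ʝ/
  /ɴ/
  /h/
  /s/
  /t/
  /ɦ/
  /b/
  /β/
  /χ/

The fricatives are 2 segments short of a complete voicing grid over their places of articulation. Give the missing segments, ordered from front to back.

/ɸ/, /ç/

Voiceless: /f/ (labiodental), /s/ (alveolar), /χ/ (uvular), /h/ (glottal).
Voiced: /β/ (bilabial), /v/ (labiodental), /z/ (alveolar), /ʝ/ (palatal), /ʁ/ (uvular), /ɦ/ (glottal).
Gaps, from front to back: bilabial lacks voiceless (/ɸ/); palatal lacks voiceless (/ç/).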